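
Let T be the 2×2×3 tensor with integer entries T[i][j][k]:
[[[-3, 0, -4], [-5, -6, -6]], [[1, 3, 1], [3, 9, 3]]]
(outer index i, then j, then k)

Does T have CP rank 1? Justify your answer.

No

The mode-1 unfolding of T (rows indexed by i, columns by (j,k) = (0,0), (0,1), (0,2), (1,0), (1,1), (1,2)) is [[-3, 0, -4, -5, -6, -6], [1, 3, 1, 3, 9, 3]].
There the 2×2 minor on rows i ∈ {0, 1}, columns (j,k) ∈ {(0,0), (0,1)} is det [[-3, 0], [1, 3]] = -9 ≠ 0, so this unfolding has rank ≥ 2; CP rank is at least every unfolding rank, so rank(T) ≥ 2.
In particular rank(T) ≥ 2 > 1, so T is not rank-1.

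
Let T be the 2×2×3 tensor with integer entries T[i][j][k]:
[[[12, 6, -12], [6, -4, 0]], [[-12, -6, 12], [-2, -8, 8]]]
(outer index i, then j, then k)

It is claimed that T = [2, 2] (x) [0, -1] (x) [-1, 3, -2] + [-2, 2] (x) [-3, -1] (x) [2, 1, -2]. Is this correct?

Yes

Reconstruct entrywise from the claimed factors. For example, T[0,1,1] = -4 and Σₗ aₗ[0]bₗ[1]cₗ[1] = (2)·(-1)·(3) + (-2)·(-1)·(1) = -4; checking all 12 entries, every one matches. The claim holds.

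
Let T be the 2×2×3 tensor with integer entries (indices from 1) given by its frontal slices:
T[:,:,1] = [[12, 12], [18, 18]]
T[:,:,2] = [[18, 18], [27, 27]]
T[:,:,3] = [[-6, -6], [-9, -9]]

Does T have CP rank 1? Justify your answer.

If T = a (x) b (x) c then every fibre of T is a multiple of the corresponding factor, so read the factors off the fibres through the nonzero entry T[1,1,1] = 12.
The mode-1 fibre T[:,1,1] = [12, 18] gives a = [2, 3] (primitive direction); the mode-2 fibre T[1,:,1] = [12, 12] gives b = [1, 1]; then c[k] = T[1,1,k] / (a[1]·b[1]) = [12, 18, -6] / 2 = [6, 9, -3].
Expanding [2, 3] (x) [1, 1] (x) [6, 9, -3] reproduces all 12 entries of T, so T = [2, 3] (x) [1, 1] (x) [6, 9, -3] and rank(T) ≤ 1.
Equivalently every frontal slice T[:,:,k] is c[k] times the rank-1 matrix [2, 3] (x) [1, 1]. So T has rank 1 (it is nonzero).

Yes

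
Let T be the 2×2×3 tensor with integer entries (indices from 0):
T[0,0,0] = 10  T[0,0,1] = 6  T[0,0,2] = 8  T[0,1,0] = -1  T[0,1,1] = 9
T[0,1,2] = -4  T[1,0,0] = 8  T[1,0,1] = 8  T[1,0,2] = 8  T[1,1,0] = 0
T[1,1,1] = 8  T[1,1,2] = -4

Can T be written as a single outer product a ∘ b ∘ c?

No

The mode-3 unfolding of T (rows indexed by k, columns by (i,j) = (0,0), (0,1), (1,0), (1,1)) is [[10, -1, 8, 0], [6, 9, 8, 8], [8, -4, 8, -4]].
There the 3×3 minor on rows k ∈ {0, 1, 2}, columns (i,j) ∈ {(0,0), (0,1), (1,0)} is det [[10, -1, 8], [6, 9, 8], [8, -4, 8]] = 256 ≠ 0, so this unfolding has rank ≥ 3; CP rank is at least every unfolding rank, so rank(T) ≥ 3.
In particular rank(T) ≥ 3 > 1, so T is not rank-1.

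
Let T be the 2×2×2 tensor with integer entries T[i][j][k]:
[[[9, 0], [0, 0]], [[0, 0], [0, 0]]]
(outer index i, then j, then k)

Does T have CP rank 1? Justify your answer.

The mode-1 fibre T[:,0,0] = [9, 0] gives a = [1, 0] (primitive direction); the mode-2 fibre T[0,:,0] = [9, 0] gives b = [1, 0]; then c[k] = T[0,0,k] / (a[0]·b[0]) = [9, 0] / 1 = [9, 0].
Expanding [1, 0] ⊗ [1, 0] ⊗ [9, 0] reproduces all 8 entries of T, so T = [1, 0] ⊗ [1, 0] ⊗ [9, 0] and rank(T) ≤ 1.
Equivalently every frontal slice T[:,:,k] is c[k] times the rank-1 matrix [1, 0] ⊗ [1, 0]. So T has rank 1 (it is nonzero).

Yes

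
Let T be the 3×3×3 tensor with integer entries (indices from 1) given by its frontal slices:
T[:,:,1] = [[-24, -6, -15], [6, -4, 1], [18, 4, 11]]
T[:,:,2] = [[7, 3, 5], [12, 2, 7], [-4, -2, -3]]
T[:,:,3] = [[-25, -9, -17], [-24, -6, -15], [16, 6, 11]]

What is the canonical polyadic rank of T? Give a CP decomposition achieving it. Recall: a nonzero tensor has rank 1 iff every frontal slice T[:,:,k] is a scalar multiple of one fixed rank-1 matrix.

rank(T) = 2

Lower bound: the mode-1 unfolding of T (rows indexed by i, columns by (j,k) = (1,1), (1,2), (1,3), (2,1), (2,2), (2,3), (3,1), (3,2), (3,3)) is [[-24, 7, -25, -6, 3, -9, -15, 5, -17], [6, 12, -24, -4, 2, -6, 1, 7, -15], [18, -4, 16, 4, -2, 6, 11, -3, 11]].
There the 2×2 minor on rows i ∈ {1, 2}, columns (j,k) ∈ {(1,1), (1,2)} is det [[-24, 7], [6, 12]] = -330 ≠ 0, so this unfolding has rank ≥ 2; CP rank is at least every unfolding rank, so rank(T) ≥ 2. (Unfolding ranks only ever bound the CP rank from below — rank(T) can be strictly larger than all of them — so the matching upper bound has to come from an explicit 2-term decomposition.)
Upper bound — finding two terms. Write S_k = T[:,:,k] for the frontal slices: S₁ = [[-24, -6, -15], [6, -4, 1], [18, 4, 11]], S₂ = [[7, 3, 5], [12, 2, 7], [-4, -2, -3]], S₃ = [[-25, -9, -17], [-24, -6, -15], [16, 6, 11]].
If T = a₁ ⊗ b₁ ⊗ c₁ + a₂ ⊗ b₂ ⊗ c₂ then each S_k = c₁[k]·a₁b₁ᵀ + c₂[k]·a₂b₂ᵀ. S₁ and S₂ are linearly independent, so a₁b₁ᵀ and a₂b₂ᵀ must span the same plane of matrices: they are the rank-1 matrices of the form x·S₁ + y·S₂.
The 2×2 minor of x·S₁ + y·S₂ on rows {1,2}, columns {1,2} is 132·x² − 22·xy − 22·y² = 22·(2·x − y)(3·x + y), vanishing at (x:y) = (1:2) and (1:-3).
M₁ = S₁ + 2·S₂ = [[-10, 0, -5], [30, 0, 15], [10, 0, 5]] = (-5)·[1, -3, -1][2, 0, 1]ᵀ and M₂ = S₁ − 3·S₂ = [[-45, -15, -30], [-30, -10, -20], [30, 10, 20]] = (-5)·[3, 2, -2][3, 1, 2]ᵀ, so take a₁ = [1, -3, -1], b₁ = [2, 0, 1], a₂ = [3, 2, -2], b₂ = [3, 1, 2].
Each slice is an integer combination of E₁ = a₁b₁ᵀ and E₂ = a₂b₂ᵀ: S₁ = −3·E₁ − 2·E₂, S₂ = −E₁ + E₂, S₃ = E₁ − 3·E₂; reading off coefficients, c₁ = [-3, -1, 1] and c₂ = [-2, 1, -3].
Hence T = [1, -3, -1] ⊗ [2, 0, 1] ⊗ [-3, -1, 1] + [3, 2, -2] ⊗ [3, 1, 2] ⊗ [-2, 1, -3], so rank(T) ≤ 2.
These bounds meet, so rank(T) = 2.
Check entry T[2,1,1] = 6: (-3)·(2)·(-3) + (2)·(3)·(-2) = 6.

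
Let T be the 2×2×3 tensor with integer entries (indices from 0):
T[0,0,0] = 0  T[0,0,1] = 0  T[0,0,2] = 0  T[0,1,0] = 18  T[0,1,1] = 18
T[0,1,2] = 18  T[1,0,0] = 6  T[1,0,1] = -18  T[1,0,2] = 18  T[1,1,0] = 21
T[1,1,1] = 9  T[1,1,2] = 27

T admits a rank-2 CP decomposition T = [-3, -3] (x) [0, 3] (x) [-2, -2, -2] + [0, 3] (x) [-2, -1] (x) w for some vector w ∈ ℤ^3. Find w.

w = [-1, 3, -3]

Subtract the known terms from T to get the rank-1 residual R = [0, 3] (x) [-2, -1] (x) w, so R[i,j,k] = a[i]·b[j]·w[k]. Pick indices with nonzero a[1]·b[0] = (3)·(-2) = -6. Only the fibre through (1,0,·) is needed: R[1,0,:] = T[1,0,:] − Σₗ aₗ[1]bₗ[0]cₗ = [6, -18, 18] − (-3)·(0)·[-2, -2, -2] = [6, -18, 18]. Then w[k] = R[1,0,k] / -6 for each k, giving w = [6, -18, 18] / -6 = [-1, 3, -3].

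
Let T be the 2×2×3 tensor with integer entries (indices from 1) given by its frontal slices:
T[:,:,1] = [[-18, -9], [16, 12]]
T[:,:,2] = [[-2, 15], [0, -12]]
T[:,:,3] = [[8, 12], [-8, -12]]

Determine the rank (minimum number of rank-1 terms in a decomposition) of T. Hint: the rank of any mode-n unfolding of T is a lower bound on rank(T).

2

Lower bound: in the mode-2 unfolding of T (rows indexed by j, columns by (i,k)) the 2×2 minor on rows j ∈ {1, 2}, columns (i,k) ∈ {(1,1), (1,2)} is det [[-18, -2], [-9, 15]] = -288 ≠ 0, so that unfolding has rank ≥ 2 and hence rank(T) ≥ 2 (CP rank is at least every unfolding rank, though it can be larger).
Upper bound: with S_k = T[:,:,k], the two rank-1 terms a₁b₁ᵀ, a₂b₂ᵀ are the rank-1 members of the pencil x·S₁ + y·S₂.
det(x·S₁ + y·S₂) is −72·x² − 48·xy + 24·y² = (-24)·(3·x − y)(x + y), vanishing at (x:y) = (1:3) and (1:-1).
M₁ = S₁ + 3·S₂ = [[-24, 36], [16, -24]] = (-4)·[3, -2][2, -3]ᵀ and M₂ = S₁ − S₂ = [[-16, -24], [16, 24]] = (-8)·[1, -1][2, 3]ᵀ, so take a₁ = [3, -2], b₁ = [2, -3], a₂ = [1, -1], b₂ = [2, 3].
Each slice is an integer combination of E₁ = a₁b₁ᵀ and E₂ = a₂b₂ᵀ: S₁ = −E₁ − 6·E₂, S₂ = −E₁ + 2·E₂, S₃ = 4·E₂; reading off coefficients, c₁ = [-1, -1, 0] and c₂ = [-6, 2, 4].
Hence T = [3, -2] ∘ [2, -3] ∘ [-1, -1, 0] + [1, -1] ∘ [2, 3] ∘ [-6, 2, 4], so rank(T) ≤ 2.
These bounds meet, so rank(T) = 2.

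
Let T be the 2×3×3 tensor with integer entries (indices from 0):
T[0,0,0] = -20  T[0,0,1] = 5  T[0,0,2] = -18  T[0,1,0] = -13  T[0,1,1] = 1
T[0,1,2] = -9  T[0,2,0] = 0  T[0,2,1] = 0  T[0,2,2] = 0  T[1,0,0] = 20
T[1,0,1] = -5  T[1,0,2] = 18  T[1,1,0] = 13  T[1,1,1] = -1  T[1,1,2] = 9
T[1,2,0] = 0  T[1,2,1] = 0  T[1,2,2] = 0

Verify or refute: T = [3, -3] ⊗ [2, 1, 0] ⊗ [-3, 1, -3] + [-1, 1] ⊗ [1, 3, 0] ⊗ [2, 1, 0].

No

Reconstruct entry (0,1,0) from the claimed factors: Σₗ aₗ[0]bₗ[1]cₗ[0] = (3)·(1)·(-3) + (-1)·(3)·(2) = -15, but T[0,1,0] = -13. The claim is false.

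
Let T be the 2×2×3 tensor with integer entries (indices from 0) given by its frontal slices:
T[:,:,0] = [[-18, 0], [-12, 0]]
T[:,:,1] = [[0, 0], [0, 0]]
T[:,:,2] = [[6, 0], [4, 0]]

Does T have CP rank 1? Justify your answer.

If T = a ⊗ b ⊗ c then every fibre of T is a multiple of the corresponding factor, so read the factors off the fibres through the nonzero entry T[0,0,0] = -18.
The mode-1 fibre T[:,0,0] = [-18, -12] gives a = [3, 2] (primitive direction); the mode-2 fibre T[0,:,0] = [-18, 0] gives b = [1, 0]; then c[k] = T[0,0,k] / (a[0]·b[0]) = [-18, 0, 6] / 3 = [-6, 0, 2].
Expanding [3, 2] ⊗ [1, 0] ⊗ [-6, 0, 2] reproduces all 12 entries of T, so T = [3, 2] ⊗ [1, 0] ⊗ [-6, 0, 2] and rank(T) ≤ 1.
Equivalently every frontal slice T[:,:,k] is c[k] times the rank-1 matrix [3, 2] ⊗ [1, 0]. So T has rank 1 (it is nonzero).

Yes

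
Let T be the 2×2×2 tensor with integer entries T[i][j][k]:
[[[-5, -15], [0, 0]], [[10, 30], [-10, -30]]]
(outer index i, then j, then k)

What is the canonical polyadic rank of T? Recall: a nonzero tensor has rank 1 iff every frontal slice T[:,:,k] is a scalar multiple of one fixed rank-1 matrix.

2

Lower bound: the mode-2 unfolding of T (rows indexed by j, columns by (i,k) = (0,0), (0,1), (1,0), (1,1)) is [[-5, -15, 10, 30], [0, 0, -10, -30]].
There the 2×2 minor on rows j ∈ {0, 1}, columns (i,k) ∈ {(0,0), (1,0)} is det [[-5, 10], [0, -10]] = 50 ≠ 0, so this unfolding has rank ≥ 2; CP rank is at least every unfolding rank, so rank(T) ≥ 2. (Flattening ranks never certify an upper bound on CP rank; for that we must actually write T with 2 rank-1 terms.)
Upper bound — finding two terms. Every mode-3 slice of T is a multiple of one matrix: T[:,:,k] = c[k]·M with c = [1, 3] and M = [[-5, 0], [10, -10]] (rows indexed by i, columns by j). So it suffices to write M as a sum of two rank-1 matrices.
Splitting M by its rows (i = 0, 1), M = [1, 0][-5, 0]ᵀ + [0, 1][10, -10]ᵀ.
Hence T = [1, 0] (x) [-5, 0] (x) [1, 3] + [0, 1] (x) [10, -10] (x) [1, 3], so rank(T) ≤ 2.
These bounds meet, so rank(T) = 2.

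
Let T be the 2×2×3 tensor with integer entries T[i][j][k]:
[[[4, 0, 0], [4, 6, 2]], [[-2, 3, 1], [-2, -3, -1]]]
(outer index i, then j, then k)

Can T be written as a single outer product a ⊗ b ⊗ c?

The mode-1 unfolding of T (rows indexed by i, columns by (j,k) = (0,0), (0,1), (0,2), (1,0), (1,1), (1,2)) is [[4, 0, 0, 4, 6, 2], [-2, 3, 1, -2, -3, -1]].
There the 2×2 minor on rows i ∈ {0, 1}, columns (j,k) ∈ {(0,0), (0,1)} is det [[4, 0], [-2, 3]] = 12 ≠ 0, so this unfolding has rank ≥ 2; CP rank is at least every unfolding rank, so rank(T) ≥ 2.
In particular rank(T) ≥ 2 > 1, so T is not rank-1.

No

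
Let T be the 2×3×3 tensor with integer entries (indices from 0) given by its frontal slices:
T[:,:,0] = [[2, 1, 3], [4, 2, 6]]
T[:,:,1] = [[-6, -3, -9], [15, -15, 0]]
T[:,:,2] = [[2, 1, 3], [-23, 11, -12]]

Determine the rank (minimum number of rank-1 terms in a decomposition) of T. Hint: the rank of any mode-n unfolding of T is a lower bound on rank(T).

Lower bound: the mode-3 unfolding of T (rows indexed by k, columns by (i,j) = (0,0), (0,1), (0,2), (1,0), (1,1), (1,2)) is [[2, 1, 3, 4, 2, 6], [-6, -3, -9, 15, -15, 0], [2, 1, 3, -23, 11, -12]].
There the 2×2 minor on rows k ∈ {0, 1}, columns (i,j) ∈ {(0,0), (1,0)} is det [[2, 4], [-6, 15]] = 54 ≠ 0, so this unfolding has rank ≥ 2; CP rank is at least every unfolding rank, so rank(T) ≥ 2. (Unfolding ranks only ever bound the CP rank from below — rank(T) can be strictly larger than all of them — so the matching upper bound has to come from an explicit 2-term decomposition.)
Upper bound — finding two terms. Write S_k = T[:,:,k] for the frontal slices: S₀ = [[2, 1, 3], [4, 2, 6]], S₁ = [[-6, -3, -9], [15, -15, 0]], S₂ = [[2, 1, 3], [-23, 11, -12]].
If T = a₁ ⊗ b₁ ⊗ c₁ + a₂ ⊗ b₂ ⊗ c₂ then each S_k = c₁[k]·a₁b₁ᵀ + c₂[k]·a₂b₂ᵀ. S₀ and S₁ are linearly independent, so a₁b₁ᵀ and a₂b₂ᵀ must span the same plane of matrices: they are the rank-1 matrices of the form x·S₀ + y·S₁.
The 2×2 minor of x·S₀ + y·S₁ on rows {0,1}, columns {0,1} is −45·xy + 135·y² = (-45)·(x − 3·y)(y), vanishing at (x:y) = (3:1) and (1:0).
M₁ = 3·S₀ + S₁ = [[0, 0, 0], [27, -9, 18]] = 9·[0, 1][3, -1, 2]ᵀ and M₂ = S₀ = [[2, 1, 3], [4, 2, 6]] = [1, 2][2, 1, 3]ᵀ, so take a₁ = [0, 1], b₁ = [3, -1, 2], a₂ = [1, 2], b₂ = [2, 1, 3].
Each slice is an integer combination of E₁ = a₁b₁ᵀ and E₂ = a₂b₂ᵀ: S₀ = E₂, S₁ = 9·E₁ − 3·E₂, S₂ = −9·E₁ + E₂; reading off coefficients, c₁ = [0, 9, -9] and c₂ = [1, -3, 1].
Hence T = [0, 1] ⊗ [3, -1, 2] ⊗ [0, 9, -9] + [1, 2] ⊗ [2, 1, 3] ⊗ [1, -3, 1], so rank(T) ≤ 2.
These bounds meet, so rank(T) = 2.

2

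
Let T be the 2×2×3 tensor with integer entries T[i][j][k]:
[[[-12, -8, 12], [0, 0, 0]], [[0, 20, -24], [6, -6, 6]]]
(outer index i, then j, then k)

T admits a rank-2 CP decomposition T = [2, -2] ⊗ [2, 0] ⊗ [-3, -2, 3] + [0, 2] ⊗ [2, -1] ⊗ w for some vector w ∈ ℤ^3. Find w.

w = [-3, 3, -3]

Subtract the known terms from T to get the rank-1 residual R = [0, 2] ⊗ [2, -1] ⊗ w, so R[i,j,k] = a[i]·b[j]·w[k]. Pick indices with nonzero a[1]·b[0] = (2)·(2) = 4. Only the fibre through (1,0,·) is needed: R[1,0,:] = T[1,0,:] − Σₗ aₗ[1]bₗ[0]cₗ = [0, 20, -24] − (-2)·(2)·[-3, -2, 3] = [-12, 12, -12]. Then w[k] = R[1,0,k] / 4 for each k, giving w = [-12, 12, -12] / 4 = [-3, 3, -3].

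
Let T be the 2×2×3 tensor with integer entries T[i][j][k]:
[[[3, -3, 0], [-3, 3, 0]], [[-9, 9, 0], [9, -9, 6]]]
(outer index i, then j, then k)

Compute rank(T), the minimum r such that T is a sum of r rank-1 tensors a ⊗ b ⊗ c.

2

Lower bound: the mode-1 unfolding of T (rows indexed by i, columns by (j,k) = (0,0), (0,1), (0,2), (1,0), (1,1), (1,2)) is [[3, -3, 0, -3, 3, 0], [-9, 9, 0, 9, -9, 6]].
There the 2×2 minor on rows i ∈ {0, 1}, columns (j,k) ∈ {(0,0), (1,2)} is det [[3, 0], [-9, 6]] = 18 ≠ 0, so this unfolding has rank ≥ 2; CP rank is at least every unfolding rank, so rank(T) ≥ 2. (Unfolding ranks only ever bound the CP rank from below — rank(T) can be strictly larger than all of them — so the matching upper bound has to come from an explicit 2-term decomposition.)
Upper bound — finding two terms. Write S_k = T[:,:,k] for the frontal slices: S₀ = [[3, -3], [-9, 9]], S₁ = [[-3, 3], [9, -9]], S₂ = [[0, 0], [0, 6]].
If T = a₁ ⊗ b₁ ⊗ c₁ + a₂ ⊗ b₂ ⊗ c₂ then each S_k = c₁[k]·a₁b₁ᵀ + c₂[k]·a₂b₂ᵀ. S₀ and S₂ are linearly independent, so a₁b₁ᵀ and a₂b₂ᵀ must span the same plane of matrices: they are the rank-1 matrices of the form x·S₀ + y·S₂.
det(x·S₀ + y·S₂) is 18·xy = 18·(y)(x), vanishing at (x:y) = (1:0) and (0:1).
M₁ = S₀ = [[3, -3], [-9, 9]] = 3·(1, -3)(1, -1)ᵀ and M₂ = S₂ = [[0, 0], [0, 6]] = 6·(0, 1)(0, 1)ᵀ, so take a₁ = (1, -3), b₁ = (1, -1), a₂ = (0, 1), b₂ = (0, 1).
Each slice is an integer combination of E₁ = a₁b₁ᵀ and E₂ = a₂b₂ᵀ: S₀ = 3·E₁, S₁ = −3·E₁, S₂ = 6·E₂; reading off coefficients, c₁ = (3, -3, 0) and c₂ = (0, 0, 6).
Hence T = (1, -3) ⊗ (1, -1) ⊗ (3, -3, 0) + (0, 1) ⊗ (0, 1) ⊗ (0, 0, 6), so rank(T) ≤ 2.
These bounds meet, so rank(T) = 2.
Check entry T[0,0,1] = -3: (1)·(1)·(-3) + (0)·(0)·(0) = -3.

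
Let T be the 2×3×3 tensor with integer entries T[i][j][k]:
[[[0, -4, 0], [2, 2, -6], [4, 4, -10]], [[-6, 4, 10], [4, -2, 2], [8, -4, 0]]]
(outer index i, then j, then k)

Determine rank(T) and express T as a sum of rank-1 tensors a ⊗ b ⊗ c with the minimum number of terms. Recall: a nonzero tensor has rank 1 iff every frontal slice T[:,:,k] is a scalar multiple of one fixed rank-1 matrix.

Lower bound: in the mode-2 unfolding of T (rows indexed by j, columns by (i,k)) the 3×3 minor on rows j ∈ {0, 1, 2}, columns (i,k) ∈ {(0,0), (0,1), (0,2)} is det [[0, -4, 0], [2, 2, -6], [4, 4, -10]] = 16 ≠ 0, so that unfolding has rank ≥ 3 and hence rank(T) ≥ 3 (CP rank is at least every unfolding rank, though it can be larger).
Upper bound: T is a sum of 3 rank-1 terms, T = (1, -2) ⊗ (2, 1, 1) ⊗ (0, 0, -2) + (1, -1) ⊗ (2, -1, -2) ⊗ (2, -2, 0) + (2, 1) ⊗ (1, -1, -2) ⊗ (-2, 0, 2) (one valid choice — decompositions are not unique — normalised so each a, b is primitive with positive first nonzero entry; check it by expanding all entries), so rank(T) ≤ 3.
These bounds meet, so rank(T) = 3.

rank(T) = 3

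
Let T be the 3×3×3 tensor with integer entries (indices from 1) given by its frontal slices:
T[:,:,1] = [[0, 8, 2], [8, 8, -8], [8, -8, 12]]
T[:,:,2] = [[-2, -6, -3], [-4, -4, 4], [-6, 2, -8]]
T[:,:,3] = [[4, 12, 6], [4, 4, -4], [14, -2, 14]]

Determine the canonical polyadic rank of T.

3

Lower bound: in the mode-2 unfolding of T (rows indexed by j, columns by (i,k)) the 3×3 minor on rows j ∈ {1, 2, 3}, columns (i,k) ∈ {(1,1), (1,2), (2,1)} is det [[0, -2, 8], [8, -6, 8], [2, -3, -8]] = -256 ≠ 0, so that unfolding has rank ≥ 3 and hence rank(T) ≥ 3 (CP rank is at least every unfolding rank, though it can be larger).
Upper bound: T is a sum of 3 rank-1 terms, T = [0, 2, -1] ⊗ [1, 1, -1] ⊗ [4, -2, 2] + [1, 0, -2] ⊗ [2, -2, 1] ⊗ [-2, 1, -2] + [1, 0, 1] ⊗ [1, 1, 1] ⊗ [4, -4, 8] (one valid choice — decompositions are not unique — normalised so each a, b is primitive with positive first nonzero entry; check it by expanding all entries), so rank(T) ≤ 3.
These bounds meet, so rank(T) = 3.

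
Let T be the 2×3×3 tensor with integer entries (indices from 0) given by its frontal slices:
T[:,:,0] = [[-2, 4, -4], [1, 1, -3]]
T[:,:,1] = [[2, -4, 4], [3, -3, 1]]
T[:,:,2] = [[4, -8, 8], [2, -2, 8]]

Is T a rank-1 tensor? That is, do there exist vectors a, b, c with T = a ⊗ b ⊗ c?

The mode-2 unfolding of T (rows indexed by j, columns by (i,k) = (0,0), (0,1), (0,2), (1,0), (1,1), (1,2)) is [[-2, 2, 4, 1, 3, 2], [4, -4, -8, 1, -3, -2], [-4, 4, 8, -3, 1, 8]].
There the 3×3 minor on rows j ∈ {0, 1, 2}, columns (i,k) ∈ {(0,0), (1,0), (1,2)} is det [[-2, 1, 2], [4, 1, -2], [-4, -3, 8]] = -44 ≠ 0, so this unfolding has rank ≥ 3; CP rank is at least every unfolding rank, so rank(T) ≥ 3.
In particular rank(T) ≥ 3 > 1, so T is not rank-1.

No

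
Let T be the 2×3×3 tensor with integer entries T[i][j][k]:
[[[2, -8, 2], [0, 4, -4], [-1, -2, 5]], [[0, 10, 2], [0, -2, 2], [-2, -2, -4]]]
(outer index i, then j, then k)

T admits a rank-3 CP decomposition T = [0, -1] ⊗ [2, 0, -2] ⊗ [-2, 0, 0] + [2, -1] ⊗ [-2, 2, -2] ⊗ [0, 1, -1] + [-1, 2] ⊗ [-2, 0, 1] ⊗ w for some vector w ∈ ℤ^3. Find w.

Subtract the known terms from T to get the rank-1 residual R = [-1, 2] ⊗ [-2, 0, 1] ⊗ w, so R[i,j,k] = a[i]·b[j]·w[k]. Pick indices with nonzero a[0]·b[0] = (-1)·(-2) = 2. Only the fibre through (0,0,·) is needed: R[0,0,:] = T[0,0,:] − Σₗ aₗ[0]bₗ[0]cₗ = [2, -8, 2] − (0)·(2)·[-2, 0, 0] − (2)·(-2)·[0, 1, -1] = [2, -4, -2]. Then w[k] = R[0,0,k] / 2 for each k, giving w = [2, -4, -2] / 2 = [1, -2, -1].

w = [1, -2, -1]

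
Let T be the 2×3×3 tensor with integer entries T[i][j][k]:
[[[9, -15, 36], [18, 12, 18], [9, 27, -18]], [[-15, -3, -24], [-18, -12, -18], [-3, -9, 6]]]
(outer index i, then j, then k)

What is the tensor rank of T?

2

Lower bound: the mode-2 unfolding of T (rows indexed by j, columns by (i,k) = (0,0), (0,1), (0,2), (1,0), (1,1), (1,2)) is [[9, -15, 36, -15, -3, -24], [18, 12, 18, -18, -12, -18], [9, 27, -18, -3, -9, 6]].
There the 2×2 minor on rows j ∈ {0, 1}, columns (i,k) ∈ {(0,0), (0,1)} is det [[9, -15], [18, 12]] = 378 ≠ 0, so this unfolding has rank ≥ 2; CP rank is at least every unfolding rank, so rank(T) ≥ 2. (Unfolding ranks only ever bound the CP rank from below — rank(T) can be strictly larger than all of them — so the matching upper bound has to come from an explicit 2-term decomposition.)
Upper bound — finding two terms. Write S_k = T[:,:,k] for the frontal slices: S₀ = [[9, 18, 9], [-15, -18, -3]], S₁ = [[-15, 12, 27], [-3, -12, -9]], S₂ = [[36, 18, -18], [-24, -18, 6]].
If T = a₁ ⊗ b₁ ⊗ c₁ + a₂ ⊗ b₂ ⊗ c₂ then each S_k = c₁[k]·a₁b₁ᵀ + c₂[k]·a₂b₂ᵀ. S₀ and S₁ are linearly independent, so a₁b₁ᵀ and a₂b₂ᵀ must span the same plane of matrices: they are the rank-1 matrices of the form x·S₀ + y·S₁.
The 2×2 minor of x·S₀ + y·S₁ on rows {0,1}, columns {0,1} is 108·x² + 396·xy + 216·y² = 36·(x + 3·y)(3·x + 2·y), vanishing at (x:y) = (3:-1) and (2:-3).
M₁ = 3·S₀ − S₁ = [[42, 42, 0], [-42, -42, 0]] = 42·[1, -1][1, 1, 0]ᵀ and M₂ = 2·S₀ − 3·S₁ = [[63, 0, -63], [-21, 0, 21]] = 21·[3, -1][1, 0, -1]ᵀ, so take a₁ = [1, -1], b₁ = [1, 1, 0], a₂ = [3, -1], b₂ = [1, 0, -1].
Each slice is an integer combination of E₁ = a₁b₁ᵀ and E₂ = a₂b₂ᵀ: S₀ = 18·E₁ − 3·E₂, S₁ = 12·E₁ − 9·E₂, S₂ = 18·E₁ + 6·E₂; reading off coefficients, c₁ = [18, 12, 18] and c₂ = [-3, -9, 6].
Hence T = [1, -1] ⊗ [1, 1, 0] ⊗ [18, 12, 18] + [3, -1] ⊗ [1, 0, -1] ⊗ [-3, -9, 6], so rank(T) ≤ 2.
These bounds meet, so rank(T) = 2.
Check entry T[0,0,1] = -15: (1)·(1)·(12) + (3)·(1)·(-9) = -15.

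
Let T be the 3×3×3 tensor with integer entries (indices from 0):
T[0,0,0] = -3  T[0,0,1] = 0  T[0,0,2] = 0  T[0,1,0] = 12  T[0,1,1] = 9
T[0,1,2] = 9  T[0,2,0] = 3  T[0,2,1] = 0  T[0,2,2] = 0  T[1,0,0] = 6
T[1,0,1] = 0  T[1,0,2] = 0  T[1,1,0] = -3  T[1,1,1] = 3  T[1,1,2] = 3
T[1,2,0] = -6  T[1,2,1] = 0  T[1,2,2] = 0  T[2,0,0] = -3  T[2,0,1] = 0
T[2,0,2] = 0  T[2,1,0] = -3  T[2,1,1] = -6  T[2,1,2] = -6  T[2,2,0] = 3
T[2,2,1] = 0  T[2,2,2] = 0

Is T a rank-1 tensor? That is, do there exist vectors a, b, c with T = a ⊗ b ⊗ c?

The mode-3 unfolding of T (rows indexed by k, columns by (i,j) = (0,0), (0,1), (0,2), (1,0), (1,1), (1,2), (2,0), (2,1), (2,2)) is [[-3, 12, 3, 6, -3, -6, -3, -3, 3], [0, 9, 0, 0, 3, 0, 0, -6, 0], [0, 9, 0, 0, 3, 0, 0, -6, 0]].
There the 2×2 minor on rows k ∈ {0, 1}, columns (i,j) ∈ {(0,0), (0,1)} is det [[-3, 12], [0, 9]] = -27 ≠ 0, so this unfolding has rank ≥ 2; CP rank is at least every unfolding rank, so rank(T) ≥ 2.
In particular rank(T) ≥ 2 > 1, so T is not rank-1.

No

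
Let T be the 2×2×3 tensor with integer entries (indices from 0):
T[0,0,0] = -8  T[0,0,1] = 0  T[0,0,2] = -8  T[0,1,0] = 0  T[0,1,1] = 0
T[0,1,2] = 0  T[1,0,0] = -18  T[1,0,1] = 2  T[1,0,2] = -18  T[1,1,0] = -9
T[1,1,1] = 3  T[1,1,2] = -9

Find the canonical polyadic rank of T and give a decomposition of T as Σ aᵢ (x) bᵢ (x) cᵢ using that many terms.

Lower bound: the mode-2 unfolding of T (rows indexed by j, columns by (i,k) = (0,0), (0,1), (0,2), (1,0), (1,1), (1,2)) is [[-8, 0, -8, -18, 2, -18], [0, 0, 0, -9, 3, -9]].
There the 2×2 minor on rows j ∈ {0, 1}, columns (i,k) ∈ {(0,0), (1,0)} is det [[-8, -18], [0, -9]] = 72 ≠ 0, so this unfolding has rank ≥ 2; CP rank is at least every unfolding rank, so rank(T) ≥ 2. (Unfolding ranks only ever bound the CP rank from below — rank(T) can be strictly larger than all of them — so the matching upper bound has to come from an explicit 2-term decomposition.)
Upper bound — finding two terms. Write S_k = T[:,:,k] for the frontal slices: S₀ = [[-8, 0], [-18, -9]], S₁ = [[0, 0], [2, 3]], S₂ = [[-8, 0], [-18, -9]].
If T = a₁ (x) b₁ (x) c₁ + a₂ (x) b₂ (x) c₂ then each S_k = c₁[k]·a₁b₁ᵀ + c₂[k]·a₂b₂ᵀ. S₀ and S₁ are linearly independent, so a₁b₁ᵀ and a₂b₂ᵀ must span the same plane of matrices: they are the rank-1 matrices of the form x·S₀ + y·S₁.
det(x·S₀ + y·S₁) is 72·x² − 24·xy = 24·(3·x − y)(x), vanishing at (x:y) = (1:3) and (0:1).
M₁ = S₀ + 3·S₁ = [[-8, 0], [-12, 0]] = (-4)·[2, 3][1, 0]ᵀ and M₂ = S₁ = [[0, 0], [2, 3]] = [0, 1][2, 3]ᵀ, so take a₁ = [2, 3], b₁ = [1, 0], a₂ = [0, 1], b₂ = [2, 3].
Each slice is an integer combination of E₁ = a₁b₁ᵀ and E₂ = a₂b₂ᵀ: S₀ = −4·E₁ − 3·E₂, S₁ = E₂, S₂ = −4·E₁ − 3·E₂; reading off coefficients, c₁ = [-4, 0, -4] and c₂ = [-3, 1, -3].
Hence T = [2, 3] (x) [1, 0] (x) [-4, 0, -4] + [0, 1] (x) [2, 3] (x) [-3, 1, -3], so rank(T) ≤ 2.
These bounds meet, so rank(T) = 2.

rank(T) = 2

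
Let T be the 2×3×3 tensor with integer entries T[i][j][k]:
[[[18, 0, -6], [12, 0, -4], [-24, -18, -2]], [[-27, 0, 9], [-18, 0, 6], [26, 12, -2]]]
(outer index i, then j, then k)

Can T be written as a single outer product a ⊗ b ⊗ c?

No

The mode-1 unfolding of T (rows indexed by i, columns by (j,k) = (0,0), (0,1), (0,2), (1,0), (1,1), (1,2), (2,0), (2,1), (2,2)) is [[18, 0, -6, 12, 0, -4, -24, -18, -2], [-27, 0, 9, -18, 0, 6, 26, 12, -2]].
There the 2×2 minor on rows i ∈ {0, 1}, columns (j,k) ∈ {(0,0), (2,0)} is det [[18, -24], [-27, 26]] = -180 ≠ 0, so this unfolding has rank ≥ 2; CP rank is at least every unfolding rank, so rank(T) ≥ 2.
In particular rank(T) ≥ 2 > 1, so T is not rank-1.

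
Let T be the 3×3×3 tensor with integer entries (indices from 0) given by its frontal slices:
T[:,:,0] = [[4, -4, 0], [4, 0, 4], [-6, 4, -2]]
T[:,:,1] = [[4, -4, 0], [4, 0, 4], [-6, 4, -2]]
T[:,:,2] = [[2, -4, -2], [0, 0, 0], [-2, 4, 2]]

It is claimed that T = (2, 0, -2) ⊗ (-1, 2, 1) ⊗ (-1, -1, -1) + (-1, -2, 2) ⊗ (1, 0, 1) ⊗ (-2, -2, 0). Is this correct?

Reconstruct entrywise from the claimed factors. For example, T[1,2,2] = 0 and Σₗ aₗ[1]bₗ[2]cₗ[2] = (0)·(1)·(-1) + (-2)·(1)·(0) = 0; checking all 27 entries, every one matches. The claim holds.

Yes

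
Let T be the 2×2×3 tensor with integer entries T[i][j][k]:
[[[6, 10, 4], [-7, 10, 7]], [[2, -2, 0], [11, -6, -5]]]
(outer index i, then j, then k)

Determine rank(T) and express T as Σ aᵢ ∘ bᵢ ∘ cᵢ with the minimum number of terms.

rank(T) = 3

Lower bound: the mode-3 unfolding of T (rows indexed by k, columns by (i,j) = (0,0), (0,1), (1,0), (1,1)) is [[6, -7, 2, 11], [10, 10, -2, -6], [4, 7, 0, -5]].
There the 3×3 minor on rows k ∈ {0, 1, 2}, columns (i,j) ∈ {(0,0), (0,1), (1,0)} is det [[6, -7, 2], [10, 10, -2], [4, 7, 0]] = 200 ≠ 0, so this unfolding has rank ≥ 3; CP rank is at least every unfolding rank, so rank(T) ≥ 3. (Flattening ranks never certify an upper bound on CP rank; for that we must actually write T with 3 rank-1 terms.)
Upper bound: T is a sum of 3 rank-1 terms, T = [1, -2] ∘ [2, 1] ∘ [-1, 2, 1] + [1, -1] ∘ [1, -2] ∘ [4, -2, -2] + [2, 1] ∘ [2, 1] ∘ [1, 2, 1] (one valid choice — decompositions are not unique — normalised so each a, b is primitive with positive first nonzero entry; check it by expanding all entries), so rank(T) ≤ 3.
These bounds meet, so rank(T) = 3.
Check entry T[0,1,1] = 10: (1)·(1)·(2) + (1)·(-2)·(-2) + (2)·(1)·(2) = 10.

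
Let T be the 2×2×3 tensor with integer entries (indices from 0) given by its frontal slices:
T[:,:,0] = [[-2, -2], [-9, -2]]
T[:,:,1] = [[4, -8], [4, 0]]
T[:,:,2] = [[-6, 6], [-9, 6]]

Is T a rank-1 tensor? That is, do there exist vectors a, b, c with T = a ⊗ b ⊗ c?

No

The mode-3 unfolding of T (rows indexed by k, columns by (i,j) = (0,0), (0,1), (1,0), (1,1)) is [[-2, -2, -9, -2], [4, -8, 4, 0], [-6, 6, -9, 6]].
There the 3×3 minor on rows k ∈ {0, 1, 2}, columns (i,j) ∈ {(0,0), (0,1), (1,0)} is det [[-2, -2, -9], [4, -8, 4], [-6, 6, -9]] = 96 ≠ 0, so this unfolding has rank ≥ 3; CP rank is at least every unfolding rank, so rank(T) ≥ 3.
In particular rank(T) ≥ 3 > 1, so T is not rank-1.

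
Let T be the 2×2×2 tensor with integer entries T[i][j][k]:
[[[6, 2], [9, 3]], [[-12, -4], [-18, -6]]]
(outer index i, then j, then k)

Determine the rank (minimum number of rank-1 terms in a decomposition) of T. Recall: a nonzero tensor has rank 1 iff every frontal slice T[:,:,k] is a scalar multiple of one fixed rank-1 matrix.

1

Lower bound: T ≠ 0 (e.g. T[0,0,0] = 6), so rank(T) ≥ 1.
Upper bound: the mode-1 fibre T[:,0,0] = [6, -12] gives a = [1, -2] (primitive direction); the mode-2 fibre T[0,:,0] = [6, 9] gives b = [2, 3]; then c[k] = T[0,0,k] / (a[0]·b[0]) = [6, 2] / 2 = [3, 1].
Expanding [1, -2] (x) [2, 3] (x) [3, 1] reproduces all 8 entries of T, so T = [1, -2] (x) [2, 3] (x) [3, 1] and rank(T) ≤ 1.
These bounds meet, so rank(T) = 1.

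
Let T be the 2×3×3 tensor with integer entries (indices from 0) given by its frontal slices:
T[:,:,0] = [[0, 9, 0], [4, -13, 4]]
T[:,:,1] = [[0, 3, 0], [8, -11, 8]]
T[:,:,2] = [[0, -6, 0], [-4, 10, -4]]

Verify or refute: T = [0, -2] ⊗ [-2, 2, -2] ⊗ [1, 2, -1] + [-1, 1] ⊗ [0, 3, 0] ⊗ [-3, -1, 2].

Reconstruct entrywise from the claimed factors. For example, T[0,0,2] = 0 and Σₗ aₗ[0]bₗ[0]cₗ[2] = (0)·(-2)·(-1) + (-1)·(0)·(2) = 0; checking all 18 entries, every one matches. The claim holds.

Yes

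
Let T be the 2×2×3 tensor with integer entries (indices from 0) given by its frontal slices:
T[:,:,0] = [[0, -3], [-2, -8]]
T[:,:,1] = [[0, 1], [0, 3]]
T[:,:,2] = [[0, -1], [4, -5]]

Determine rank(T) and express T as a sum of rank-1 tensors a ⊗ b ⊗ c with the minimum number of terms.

Lower bound: in the mode-1 unfolding of T (rows indexed by i, columns by (j,k)) the 2×2 minor on rows i ∈ {0, 1}, columns (j,k) ∈ {(0,0), (1,0)} is det [[0, -3], [-2, -8]] = -6 ≠ 0, so that unfolding has rank ≥ 2 and hence rank(T) ≥ 2 (CP rank is at least every unfolding rank, though it can be larger).
Upper bound: with S_k = T[:,:,k], the two rank-1 terms a₁b₁ᵀ, a₂b₂ᵀ are the rank-1 members of the pencil x·S₀ + y·S₁.
det(x·S₀ + y·S₁) is −6·x² + 2·xy = (-2)·(3·x − y)(x), vanishing at (x:y) = (1:3) and (0:1).
M₁ = S₀ + 3·S₁ = [[0, 0], [-2, 1]] = −[0, 1][2, -1]ᵀ and M₂ = S₁ = [[0, 1], [0, 3]] = [1, 3][0, 1]ᵀ, so take a₁ = [0, 1], b₁ = [2, -1], a₂ = [1, 3], b₂ = [0, 1].
Each slice is an integer combination of E₁ = a₁b₁ᵀ and E₂ = a₂b₂ᵀ: S₀ = −E₁ − 3·E₂, S₁ = E₂, S₂ = 2·E₁ − E₂; reading off coefficients, c₁ = [-1, 0, 2] and c₂ = [-3, 1, -1].
Hence T = [0, 1] ⊗ [2, -1] ⊗ [-1, 0, 2] + [1, 3] ⊗ [0, 1] ⊗ [-3, 1, -1], so rank(T) ≤ 2.
These bounds meet, so rank(T) = 2.

rank(T) = 2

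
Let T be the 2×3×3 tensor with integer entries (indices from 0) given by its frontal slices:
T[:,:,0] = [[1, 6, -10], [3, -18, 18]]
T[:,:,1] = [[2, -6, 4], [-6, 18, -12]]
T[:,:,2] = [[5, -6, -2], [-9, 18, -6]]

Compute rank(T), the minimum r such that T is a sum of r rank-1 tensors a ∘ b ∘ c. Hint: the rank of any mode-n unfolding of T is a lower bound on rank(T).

2

Lower bound: the mode-3 unfolding of T (rows indexed by k, columns by (i,j) = (0,0), (0,1), (0,2), (1,0), (1,1), (1,2)) is [[1, 6, -10, 3, -18, 18], [2, -6, 4, -6, 18, -12], [5, -6, -2, -9, 18, -6]].
There the 2×2 minor on rows k ∈ {0, 1}, columns (i,j) ∈ {(0,0), (0,1)} is det [[1, 6], [2, -6]] = -18 ≠ 0, so this unfolding has rank ≥ 2; CP rank is at least every unfolding rank, so rank(T) ≥ 2. (Unfolding ranks only ever bound the CP rank from below — rank(T) can be strictly larger than all of them — so the matching upper bound has to come from an explicit 2-term decomposition.)
Upper bound — finding two terms. Write S_k = T[:,:,k] for the frontal slices: S₀ = [[1, 6, -10], [3, -18, 18]], S₁ = [[2, -6, 4], [-6, 18, -12]], S₂ = [[5, -6, -2], [-9, 18, -6]].
If T = a₁ ∘ b₁ ∘ c₁ + a₂ ∘ b₂ ∘ c₂ then each S_k = c₁[k]·a₁b₁ᵀ + c₂[k]·a₂b₂ᵀ. S₀ and S₁ are linearly independent, so a₁b₁ᵀ and a₂b₂ᵀ must span the same plane of matrices: they are the rank-1 matrices of the form x·S₀ + y·S₁.
The 2×2 minor of x·S₀ + y·S₁ on rows {0,1}, columns {0,1} is −36·x² + 36·xy = (-36)·(x − y)(x), vanishing at (x:y) = (1:1) and (0:1).
M₁ = S₀ + S₁ = [[3, 0, -6], [-3, 0, 6]] = 3·[1, -1][1, 0, -2]ᵀ and M₂ = S₁ = [[2, -6, 4], [-6, 18, -12]] = 2·[1, -3][1, -3, 2]ᵀ, so take a₁ = [1, -1], b₁ = [1, 0, -2], a₂ = [1, -3], b₂ = [1, -3, 2].
Each slice is an integer combination of E₁ = a₁b₁ᵀ and E₂ = a₂b₂ᵀ: S₀ = 3·E₁ − 2·E₂, S₁ = 2·E₂, S₂ = 3·E₁ + 2·E₂; reading off coefficients, c₁ = [3, 0, 3] and c₂ = [-2, 2, 2].
Hence T = [1, -1] ∘ [1, 0, -2] ∘ [3, 0, 3] + [1, -3] ∘ [1, -3, 2] ∘ [-2, 2, 2], so rank(T) ≤ 2.
These bounds meet, so rank(T) = 2.
Check entry T[0,2,2] = -2: (1)·(-2)·(3) + (1)·(2)·(2) = -2.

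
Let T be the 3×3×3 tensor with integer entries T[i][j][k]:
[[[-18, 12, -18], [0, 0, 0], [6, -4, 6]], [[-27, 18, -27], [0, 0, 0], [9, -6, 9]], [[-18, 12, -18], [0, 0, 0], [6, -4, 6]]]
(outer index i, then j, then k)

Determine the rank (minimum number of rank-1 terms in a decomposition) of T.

Lower bound: T ≠ 0 (e.g. T[0,0,0] = -18), so rank(T) ≥ 1.
Upper bound: if T = a ∘ b ∘ c then every fibre of T is a multiple of the corresponding factor, so read the factors off the fibres through the nonzero entry T[0,0,0] = -18.
The mode-1 fibre T[:,0,0] = [-18, -27, -18] gives a = [2, 3, 2] (primitive direction); the mode-2 fibre T[0,:,0] = [-18, 0, 6] gives b = [3, 0, -1]; then c[k] = T[0,0,k] / (a[0]·b[0]) = [-18, 12, -18] / 6 = [-3, 2, -3].
Expanding [2, 3, 2] ∘ [3, 0, -1] ∘ [-3, 2, -3] reproduces all 27 entries of T, so T = [2, 3, 2] ∘ [3, 0, -1] ∘ [-3, 2, -3] and rank(T) ≤ 1.
These bounds meet, so rank(T) = 1.
Check entry T[0,0,1] = 12: (2)·(3)·(2) = 12.

1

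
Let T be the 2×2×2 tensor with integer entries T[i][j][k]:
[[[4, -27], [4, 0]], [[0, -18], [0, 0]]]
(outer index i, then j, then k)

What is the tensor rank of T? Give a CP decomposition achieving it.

Lower bound: in the mode-3 unfolding of T (rows indexed by k, columns by (i,j)) the 2×2 minor on rows k ∈ {0, 1}, columns (i,j) ∈ {(0,0), (0,1)} is det [[4, 4], [-27, 0]] = 108 ≠ 0, so that unfolding has rank ≥ 2 and hence rank(T) ≥ 2 (CP rank is at least every unfolding rank, though it can be larger).
Upper bound: with S_k = T[:,:,k], the two rank-1 terms a₁b₁ᵀ, a₂b₂ᵀ are the rank-1 members of the pencil x·S₀ + y·S₁.
det(x·S₀ + y·S₁) is 72·xy = 72·(y)(x), vanishing at (x:y) = (1:0) and (0:1).
M₁ = S₀ = [[4, 4], [0, 0]] = 4·[1, 0][1, 1]ᵀ and M₂ = S₁ = [[-27, 0], [-18, 0]] = (-9)·[3, 2][1, 0]ᵀ, so take a₁ = [1, 0], b₁ = [1, 1], a₂ = [3, 2], b₂ = [1, 0].
Each slice is an integer combination of E₁ = a₁b₁ᵀ and E₂ = a₂b₂ᵀ: S₀ = 4·E₁, S₁ = −9·E₂; reading off coefficients, c₁ = [4, 0] and c₂ = [0, -9].
Hence T = [1, 0] ∘ [1, 1] ∘ [4, 0] + [3, 2] ∘ [1, 0] ∘ [0, -9], so rank(T) ≤ 2.
These bounds meet, so rank(T) = 2.

rank(T) = 2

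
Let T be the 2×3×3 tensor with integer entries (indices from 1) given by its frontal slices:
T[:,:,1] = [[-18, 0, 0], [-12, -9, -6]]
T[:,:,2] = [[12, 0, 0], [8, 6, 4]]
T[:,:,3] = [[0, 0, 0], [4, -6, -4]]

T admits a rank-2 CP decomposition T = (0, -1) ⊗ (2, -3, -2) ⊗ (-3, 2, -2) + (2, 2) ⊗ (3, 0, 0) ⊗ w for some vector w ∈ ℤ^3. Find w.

w = (-3, 2, 0)

Subtract the known terms from T to get the rank-1 residual R = (2, 2) ⊗ (3, 0, 0) ⊗ w, so R[i,j,k] = a[i]·b[j]·w[k]. Pick indices with nonzero a[1]·b[1] = (2)·(3) = 6. Only the fibre through (1,1,·) is needed: R[1,1,:] = T[1,1,:] − Σₗ aₗ[1]bₗ[1]cₗ = [-18, 12, 0] − (0)·(2)·(-3, 2, -2) = [-18, 12, 0]. Then w[k] = R[1,1,k] / 6 for each k, giving w = [-18, 12, 0] / 6 = (-3, 2, 0).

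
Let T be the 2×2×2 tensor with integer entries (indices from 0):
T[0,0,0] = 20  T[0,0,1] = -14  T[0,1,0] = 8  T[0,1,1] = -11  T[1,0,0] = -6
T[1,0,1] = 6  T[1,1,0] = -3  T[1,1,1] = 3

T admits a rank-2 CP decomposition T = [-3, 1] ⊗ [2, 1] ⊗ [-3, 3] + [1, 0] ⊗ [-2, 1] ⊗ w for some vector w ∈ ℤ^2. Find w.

w = [-1, -2]

Subtract the known terms from T to get the rank-1 residual R = [1, 0] ⊗ [-2, 1] ⊗ w, so R[i,j,k] = a[i]·b[j]·w[k]. Pick indices with nonzero a[0]·b[0] = (1)·(-2) = -2. Only the fibre through (0,0,·) is needed: R[0,0,:] = T[0,0,:] − Σₗ aₗ[0]bₗ[0]cₗ = [20, -14] − (-3)·(2)·[-3, 3] = [2, 4]. Then w[k] = R[0,0,k] / -2 for each k, giving w = [2, 4] / -2 = [-1, -2].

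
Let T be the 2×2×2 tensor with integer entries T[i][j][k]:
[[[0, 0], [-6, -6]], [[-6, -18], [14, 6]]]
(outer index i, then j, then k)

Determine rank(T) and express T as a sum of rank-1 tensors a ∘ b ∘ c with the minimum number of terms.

rank(T) = 2

Lower bound: the mode-2 unfolding of T (rows indexed by j, columns by (i,k) = (0,0), (0,1), (1,0), (1,1)) is [[0, 0, -6, -18], [-6, -6, 14, 6]].
There the 2×2 minor on rows j ∈ {0, 1}, columns (i,k) ∈ {(0,0), (1,0)} is det [[0, -6], [-6, 14]] = -36 ≠ 0, so this unfolding has rank ≥ 2; CP rank is at least every unfolding rank, so rank(T) ≥ 2. (Unfolding ranks only ever bound the CP rank from below — rank(T) can be strictly larger than all of them — so the matching upper bound has to come from an explicit 2-term decomposition.)
Upper bound — finding two terms. Write S_k = T[:,:,k] for the frontal slices: S₀ = [[0, -6], [-6, 14]], S₁ = [[0, -6], [-18, 6]].
If T = a₁ ∘ b₁ ∘ c₁ + a₂ ∘ b₂ ∘ c₂ then each S_k = c₁[k]·a₁b₁ᵀ + c₂[k]·a₂b₂ᵀ. S₀ and S₁ are linearly independent, so a₁b₁ᵀ and a₂b₂ᵀ must span the same plane of matrices: they are the rank-1 matrices of the form x·S₀ + y·S₁.
det(x·S₀ + y·S₁) is −36·x² − 144·xy − 108·y² = (-36)·(x + 3·y)(x + y), vanishing at (x:y) = (3:-1) and (1:-1).
M₁ = 3·S₀ − S₁ = [[0, -12], [0, 36]] = (-12)·(1, -3)(0, 1)ᵀ and M₂ = S₀ − S₁ = [[0, 0], [12, 8]] = 4·(0, 1)(3, 2)ᵀ, so take a₁ = (1, -3), b₁ = (0, 1), a₂ = (0, 1), b₂ = (3, 2).
Each slice is an integer combination of E₁ = a₁b₁ᵀ and E₂ = a₂b₂ᵀ: S₀ = −6·E₁ − 2·E₂, S₁ = −6·E₁ − 6·E₂; reading off coefficients, c₁ = (-6, -6) and c₂ = (-2, -6).
Hence T = (1, -3) ∘ (0, 1) ∘ (-6, -6) + (0, 1) ∘ (3, 2) ∘ (-2, -6), so rank(T) ≤ 2.
These bounds meet, so rank(T) = 2.
Check entry T[1,0,1] = -18: (-3)·(0)·(-6) + (1)·(3)·(-6) = -18.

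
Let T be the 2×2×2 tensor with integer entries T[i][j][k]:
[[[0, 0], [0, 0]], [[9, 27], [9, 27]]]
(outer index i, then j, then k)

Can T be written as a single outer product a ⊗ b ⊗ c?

The mode-1 fibre T[:,0,0] = [0, 9] gives a = (0, 1) (primitive direction); the mode-2 fibre T[1,:,0] = [9, 9] gives b = (1, 1); then c[k] = T[1,0,k] / (a[1]·b[0]) = [9, 27] / 1 = (9, 27).
Expanding (0, 1) ⊗ (1, 1) ⊗ (9, 27) reproduces all 8 entries of T, so T = (0, 1) ⊗ (1, 1) ⊗ (9, 27) and rank(T) ≤ 1.
Equivalently every frontal slice T[:,:,k] is c[k] times the rank-1 matrix (0, 1) ⊗ (1, 1). So T has rank 1 (it is nonzero).

Yes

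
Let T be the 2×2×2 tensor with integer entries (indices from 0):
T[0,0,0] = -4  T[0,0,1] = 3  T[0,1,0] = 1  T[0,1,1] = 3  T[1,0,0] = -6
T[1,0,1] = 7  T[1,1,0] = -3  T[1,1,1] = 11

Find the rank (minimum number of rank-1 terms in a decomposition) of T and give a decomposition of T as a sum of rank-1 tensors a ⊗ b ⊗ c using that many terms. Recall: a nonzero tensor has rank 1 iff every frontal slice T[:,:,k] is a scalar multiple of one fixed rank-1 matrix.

rank(T) = 2

Lower bound: the mode-3 unfolding of T (rows indexed by k, columns by (i,j) = (0,0), (0,1), (1,0), (1,1)) is [[-4, 1, -6, -3], [3, 3, 7, 11]].
There the 2×2 minor on rows k ∈ {0, 1}, columns (i,j) ∈ {(0,0), (0,1)} is det [[-4, 1], [3, 3]] = -15 ≠ 0, so this unfolding has rank ≥ 2; CP rank is at least every unfolding rank, so rank(T) ≥ 2. (Unfolding ranks only ever bound the CP rank from below — rank(T) can be strictly larger than all of them — so the matching upper bound has to come from an explicit 2-term decomposition.)
Upper bound — finding two terms. Write S_k = T[:,:,k] for the frontal slices: S₀ = [[-4, 1], [-6, -3]], S₁ = [[3, 3], [7, 11]].
If T = a₁ ⊗ b₁ ⊗ c₁ + a₂ ⊗ b₂ ⊗ c₂ then each S_k = c₁[k]·a₁b₁ᵀ + c₂[k]·a₂b₂ᵀ. S₀ and S₁ are linearly independent, so a₁b₁ᵀ and a₂b₂ᵀ must span the same plane of matrices: they are the rank-1 matrices of the form x·S₀ + y·S₁.
det(x·S₀ + y·S₁) is 18·x² − 42·xy + 12·y² = 6·(x − 2·y)(3·x − y), vanishing at (x:y) = (2:1) and (1:3).
M₁ = 2·S₀ + S₁ = [[-5, 5], [-5, 5]] = (-5)·[1, 1][1, -1]ᵀ and M₂ = S₀ + 3·S₁ = [[5, 10], [15, 30]] = 5·[1, 3][1, 2]ᵀ, so take a₁ = [1, 1], b₁ = [1, -1], a₂ = [1, 3], b₂ = [1, 2].
Each slice is an integer combination of E₁ = a₁b₁ᵀ and E₂ = a₂b₂ᵀ: S₀ = −3·E₁ − E₂, S₁ = E₁ + 2·E₂; reading off coefficients, c₁ = [-3, 1] and c₂ = [-1, 2].
Hence T = [1, 1] ⊗ [1, -1] ⊗ [-3, 1] + [1, 3] ⊗ [1, 2] ⊗ [-1, 2], so rank(T) ≤ 2.
These bounds meet, so rank(T) = 2.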